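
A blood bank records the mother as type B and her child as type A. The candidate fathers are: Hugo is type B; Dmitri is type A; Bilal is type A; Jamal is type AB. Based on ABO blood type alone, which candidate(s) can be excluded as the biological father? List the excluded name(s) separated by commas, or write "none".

A candidate is excluded only if no genotype consistent with his phenotype could produce a type A child with a type B mother.
Hugo (type B): no genotype consistent with that phenotype can produce a type-A child with a type-B mother.

Hugo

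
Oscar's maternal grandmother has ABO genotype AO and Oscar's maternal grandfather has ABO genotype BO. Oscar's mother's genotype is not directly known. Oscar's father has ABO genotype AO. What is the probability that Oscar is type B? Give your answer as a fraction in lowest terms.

Oscar's mother's ABO genotype from AO × BO: 1/4 AB, 1/4 AO, 1/4 BO, 1/4 OO.
Crossing each possibility with the father AO and summing P(type B): 1/4·1/4 + 1/4·0 + 1/4·1/4 + 1/4·0 = 1/8.

1/8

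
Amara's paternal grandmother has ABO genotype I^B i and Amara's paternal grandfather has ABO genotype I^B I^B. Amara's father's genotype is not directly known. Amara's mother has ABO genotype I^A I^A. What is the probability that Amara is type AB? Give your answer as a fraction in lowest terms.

3/4

Amara's father's ABO genotype from I^B i × I^B I^B: 1/2 I^B I^B, 1/2 I^B i.
Crossing each possibility with the mother I^A I^A and summing P(type AB): 1/2·1 + 1/2·1/2 = 3/4.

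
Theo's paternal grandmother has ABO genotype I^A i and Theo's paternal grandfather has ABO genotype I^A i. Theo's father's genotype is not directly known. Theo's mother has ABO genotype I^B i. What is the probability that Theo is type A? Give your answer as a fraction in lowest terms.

Theo's father's ABO genotype from I^A i × I^A i: 1/4 I^A I^A, 1/2 I^A i, 1/4 i i.
Crossing each possibility with the mother I^B i and summing P(type A): 1/4·1/2 + 1/2·1/4 + 1/4·0 = 1/4.

1/4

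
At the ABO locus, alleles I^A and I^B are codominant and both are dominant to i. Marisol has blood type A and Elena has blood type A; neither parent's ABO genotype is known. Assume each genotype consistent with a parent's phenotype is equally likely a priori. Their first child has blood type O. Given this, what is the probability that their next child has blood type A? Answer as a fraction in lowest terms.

Possible genotypes: Marisol ∈ {I^A I^A, I^A i}; Elena ∈ {I^A I^A, I^A i}.
Weight each parental genotype pair by prior × P(type-O child):
  I^A i × I^A i: posterior weight 1; P(next child type A) = 3/4.
Weighted sum = 3/4.

3/4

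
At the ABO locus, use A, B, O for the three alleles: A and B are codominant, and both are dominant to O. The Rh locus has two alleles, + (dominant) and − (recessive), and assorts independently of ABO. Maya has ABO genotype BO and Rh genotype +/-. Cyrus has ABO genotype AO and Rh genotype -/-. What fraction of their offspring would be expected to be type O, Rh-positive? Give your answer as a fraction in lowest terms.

ABO cross BO × AO → offspring phenotypes: 1/4 O, 1/4 A, 1/4 B, 1/4 AB.
Rh cross +/- × -/- → 1/2 Rh+, 1/2 Rh-.
Independent loci: P(type O, Rh-positive) = 1/4 × 1/2 = 1/8.

1/8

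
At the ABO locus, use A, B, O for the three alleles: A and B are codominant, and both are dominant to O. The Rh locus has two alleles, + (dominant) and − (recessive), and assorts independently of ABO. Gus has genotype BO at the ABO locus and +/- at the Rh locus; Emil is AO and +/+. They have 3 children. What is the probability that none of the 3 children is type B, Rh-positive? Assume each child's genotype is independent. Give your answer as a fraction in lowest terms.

ABO cross BO × AO → 1/4 O, 1/4 A, 1/4 B, 1/4 AB.
Rh cross +/- × +/+ → 1 Rh+; so P(type B, Rh-positive) = 1/4 × 1 = 1/4 per child.
P(not type B, Rh-positive) = 3/4 for one child; (3/4)^3 = 27/64.

27/64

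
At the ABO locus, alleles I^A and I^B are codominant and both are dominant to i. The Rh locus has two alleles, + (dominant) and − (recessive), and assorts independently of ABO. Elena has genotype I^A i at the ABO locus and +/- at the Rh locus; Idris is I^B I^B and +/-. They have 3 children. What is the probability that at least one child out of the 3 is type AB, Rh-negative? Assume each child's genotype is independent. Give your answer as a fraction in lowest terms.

ABO cross I^A i × I^B I^B → 1/2 B, 1/2 AB.
Rh cross +/- × +/- → 3/4 Rh+, 1/4 Rh-; so P(type AB, Rh-negative) = 1/2 × 1/4 = 1/8 per child.
P(none) = (7/8)^3 = 343/512; P(at least one) = 1 − 343/512 = 169/512.

169/512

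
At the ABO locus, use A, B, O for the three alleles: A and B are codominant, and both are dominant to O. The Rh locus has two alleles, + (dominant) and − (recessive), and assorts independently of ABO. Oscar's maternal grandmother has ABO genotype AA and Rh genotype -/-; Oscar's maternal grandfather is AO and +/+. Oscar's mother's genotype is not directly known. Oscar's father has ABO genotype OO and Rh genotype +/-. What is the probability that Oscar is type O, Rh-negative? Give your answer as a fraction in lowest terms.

1/16

Oscar's mother's ABO genotype from AA × AO: 1/2 AA, 1/2 AO.
Crossing each possibility with the father OO and summing P(type O): 1/2·0 + 1/2·1/2 = 1/4.
Similarly for Rh via the mother's Rh distribution: P(Rh-) = 1/4.
Independent loci: 1/4 × 1/4 = 1/16.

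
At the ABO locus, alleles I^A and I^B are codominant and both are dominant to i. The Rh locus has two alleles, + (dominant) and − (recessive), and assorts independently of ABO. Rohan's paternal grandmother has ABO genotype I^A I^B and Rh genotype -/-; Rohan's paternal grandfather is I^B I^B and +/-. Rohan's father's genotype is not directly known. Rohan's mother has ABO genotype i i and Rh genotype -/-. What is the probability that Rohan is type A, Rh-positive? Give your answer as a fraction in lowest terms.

Rohan's father's ABO genotype from I^A I^B × I^B I^B: 1/2 I^A I^B, 1/2 I^B I^B.
Crossing each possibility with the mother i i and summing P(type A): 1/2·1/2 + 1/2·0 = 1/4.
Similarly for Rh via the father's Rh distribution: P(Rh+) = 1/4.
Independent loci: 1/4 × 1/4 = 1/16.

1/16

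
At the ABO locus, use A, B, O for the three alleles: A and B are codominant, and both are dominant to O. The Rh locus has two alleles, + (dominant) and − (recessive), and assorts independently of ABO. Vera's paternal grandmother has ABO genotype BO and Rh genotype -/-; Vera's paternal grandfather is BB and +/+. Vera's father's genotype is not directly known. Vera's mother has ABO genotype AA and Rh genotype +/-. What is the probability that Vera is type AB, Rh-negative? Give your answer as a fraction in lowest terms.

Vera's father's ABO genotype from BO × BB: 1/2 BB, 1/2 BO.
Crossing each possibility with the mother AA and summing P(type AB): 1/2·1 + 1/2·1/2 = 3/4.
Similarly for Rh via the father's Rh distribution: P(Rh-) = 1/4.
Independent loci: 3/4 × 1/4 = 3/16.

3/16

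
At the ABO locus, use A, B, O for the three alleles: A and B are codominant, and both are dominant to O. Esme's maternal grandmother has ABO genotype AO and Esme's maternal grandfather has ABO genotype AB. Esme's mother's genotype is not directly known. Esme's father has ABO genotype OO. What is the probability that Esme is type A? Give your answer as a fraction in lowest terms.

1/2

Esme's mother's ABO genotype from AO × AB: 1/4 AA, 1/4 AB, 1/4 AO, 1/4 BO.
Crossing each possibility with the father OO and summing P(type A): 1/4·1 + 1/4·1/2 + 1/4·1/2 + 1/4·0 = 1/2.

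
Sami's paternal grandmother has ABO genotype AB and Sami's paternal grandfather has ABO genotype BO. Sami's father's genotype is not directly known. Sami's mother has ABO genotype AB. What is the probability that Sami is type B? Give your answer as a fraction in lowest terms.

3/8

Sami's father's ABO genotype from AB × BO: 1/4 AB, 1/4 AO, 1/4 BB, 1/4 BO.
Crossing each possibility with the mother AB and summing P(type B): 1/4·1/4 + 1/4·1/4 + 1/4·1/2 + 1/4·1/2 = 3/8.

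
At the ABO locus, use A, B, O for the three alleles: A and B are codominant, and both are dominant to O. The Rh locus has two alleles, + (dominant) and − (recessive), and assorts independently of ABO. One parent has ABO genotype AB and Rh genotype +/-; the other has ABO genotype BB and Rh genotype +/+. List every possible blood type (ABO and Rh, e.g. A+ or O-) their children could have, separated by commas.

B+, AB+

Gametes from AB × BB give offspring ABO genotypes AB, BB, i.e. phenotypes B, AB.
Rh cross +/- × +/+ → phenotypes Rh+.
Combining independently: B+, AB+.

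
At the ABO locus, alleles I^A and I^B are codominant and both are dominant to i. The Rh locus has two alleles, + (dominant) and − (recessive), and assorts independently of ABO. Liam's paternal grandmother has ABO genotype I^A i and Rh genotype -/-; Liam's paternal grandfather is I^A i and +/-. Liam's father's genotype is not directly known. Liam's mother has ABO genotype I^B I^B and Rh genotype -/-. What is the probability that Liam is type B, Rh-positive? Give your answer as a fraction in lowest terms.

Liam's father's ABO genotype from I^A i × I^A i: 1/4 I^A I^A, 1/2 I^A i, 1/4 i i.
Crossing each possibility with the mother I^B I^B and summing P(type B): 1/4·0 + 1/2·1/2 + 1/4·1 = 1/2.
Similarly for Rh via the father's Rh distribution: P(Rh+) = 1/4.
Independent loci: 1/2 × 1/4 = 1/8.

1/8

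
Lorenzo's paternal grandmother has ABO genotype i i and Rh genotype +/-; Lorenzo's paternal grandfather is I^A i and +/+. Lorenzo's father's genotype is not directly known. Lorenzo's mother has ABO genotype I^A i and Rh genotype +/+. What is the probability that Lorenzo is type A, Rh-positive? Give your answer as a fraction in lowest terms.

5/8

Lorenzo's father's ABO genotype from i i × I^A i: 1/2 I^A i, 1/2 i i.
Crossing each possibility with the mother I^A i and summing P(type A): 1/2·3/4 + 1/2·1/2 = 5/8.
Similarly for Rh via the father's Rh distribution: P(Rh+) = 1.
Independent loci: 5/8 × 1 = 5/8.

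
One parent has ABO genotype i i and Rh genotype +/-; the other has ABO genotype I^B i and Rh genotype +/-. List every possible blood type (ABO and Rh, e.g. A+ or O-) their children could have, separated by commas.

O+, O-, B+, B-

Gametes from i i × I^B i give offspring ABO genotypes I^B i, i i, i.e. phenotypes O, B.
Rh cross +/- × +/- → phenotypes Rh+, Rh-.
Combining independently: O+, O-, B+, B-.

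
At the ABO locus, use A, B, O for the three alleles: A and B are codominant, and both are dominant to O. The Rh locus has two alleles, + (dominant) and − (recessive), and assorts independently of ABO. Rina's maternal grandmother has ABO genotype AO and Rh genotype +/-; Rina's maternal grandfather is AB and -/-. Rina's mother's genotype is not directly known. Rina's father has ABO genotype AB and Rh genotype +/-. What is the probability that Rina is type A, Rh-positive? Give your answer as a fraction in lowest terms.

Rina's mother's ABO genotype from AO × AB: 1/4 AA, 1/4 AB, 1/4 AO, 1/4 BO.
Crossing each possibility with the father AB and summing P(type A): 1/4·1/2 + 1/4·1/4 + 1/4·1/2 + 1/4·1/4 = 3/8.
Similarly for Rh via the mother's Rh distribution: P(Rh+) = 5/8.
Independent loci: 3/8 × 5/8 = 15/64.

15/64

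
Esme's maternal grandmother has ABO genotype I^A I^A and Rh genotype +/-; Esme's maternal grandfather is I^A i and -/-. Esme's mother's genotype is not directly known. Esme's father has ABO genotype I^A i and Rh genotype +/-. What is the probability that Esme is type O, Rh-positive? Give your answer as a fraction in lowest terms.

5/64

Esme's mother's ABO genotype from I^A I^A × I^A i: 1/2 I^A I^A, 1/2 I^A i.
Crossing each possibility with the father I^A i and summing P(type O): 1/2·0 + 1/2·1/4 = 1/8.
Similarly for Rh via the mother's Rh distribution: P(Rh+) = 5/8.
Independent loci: 1/8 × 5/8 = 5/64.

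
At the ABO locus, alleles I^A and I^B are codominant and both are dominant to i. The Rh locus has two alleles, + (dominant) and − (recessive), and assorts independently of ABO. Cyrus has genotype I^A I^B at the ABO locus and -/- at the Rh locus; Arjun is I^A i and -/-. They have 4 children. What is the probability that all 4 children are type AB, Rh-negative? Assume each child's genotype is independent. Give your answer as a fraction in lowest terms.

ABO cross I^A I^B × I^A i → 1/2 A, 1/4 B, 1/4 AB.
Rh cross -/- × -/- → 1 Rh-; so P(type AB, Rh-negative) = 1/4 × 1 = 1/4 per child.
All 4 independent: (1/4)^4 = 1/256.

1/256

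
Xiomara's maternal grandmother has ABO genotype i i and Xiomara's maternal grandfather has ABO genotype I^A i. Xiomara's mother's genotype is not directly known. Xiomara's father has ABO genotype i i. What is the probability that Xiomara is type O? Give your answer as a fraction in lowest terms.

3/4

Xiomara's mother's ABO genotype from i i × I^A i: 1/2 I^A i, 1/2 i i.
Crossing each possibility with the father i i and summing P(type O): 1/2·1/2 + 1/2·1 = 3/4.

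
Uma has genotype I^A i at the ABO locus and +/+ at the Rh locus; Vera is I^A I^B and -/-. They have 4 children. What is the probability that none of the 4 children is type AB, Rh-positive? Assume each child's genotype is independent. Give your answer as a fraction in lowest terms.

ABO cross I^A i × I^A I^B → 1/2 A, 1/4 B, 1/4 AB.
Rh cross +/+ × -/- → 1 Rh+; so P(type AB, Rh-positive) = 1/4 × 1 = 1/4 per child.
P(not type AB, Rh-positive) = 3/4 for one child; (3/4)^4 = 81/256.

81/256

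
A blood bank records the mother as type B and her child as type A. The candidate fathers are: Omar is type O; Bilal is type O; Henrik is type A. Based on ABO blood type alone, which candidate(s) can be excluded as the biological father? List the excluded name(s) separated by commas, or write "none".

A candidate is excluded only if no genotype consistent with his phenotype could produce a type A child with a type B mother.
Omar (type O): no genotype consistent with that phenotype can produce a type-A child with a type-B mother.
Bilal (type O): no genotype consistent with that phenotype can produce a type-A child with a type-B mother.

Omar, Bilal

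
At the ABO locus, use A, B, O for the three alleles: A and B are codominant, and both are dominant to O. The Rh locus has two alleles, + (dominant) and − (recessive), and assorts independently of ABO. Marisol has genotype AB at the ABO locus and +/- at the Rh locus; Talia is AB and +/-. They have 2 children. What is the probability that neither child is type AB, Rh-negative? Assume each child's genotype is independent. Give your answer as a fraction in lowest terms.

ABO cross AB × AB → 1/4 A, 1/4 B, 1/2 AB.
Rh cross +/- × +/- → 3/4 Rh+, 1/4 Rh-; so P(type AB, Rh-negative) = 1/2 × 1/4 = 1/8 per child.
P(not type AB, Rh-negative) = 7/8 for one child; (7/8)^2 = 49/64.

49/64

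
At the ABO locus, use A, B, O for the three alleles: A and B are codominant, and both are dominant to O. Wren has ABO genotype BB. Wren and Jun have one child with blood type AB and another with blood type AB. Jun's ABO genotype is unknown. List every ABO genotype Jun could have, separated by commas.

AA, AB, AO

For each candidate genotype of Jun, check whether crossing it with BB can produce every observed child phenotype.
  AA → possible child types {AB} ✓
  AB → possible child types {B, AB} ✓
  AO → possible child types {B, AB} ✓
  BB → possible child types {B} ✗
  BO → possible child types {B} ✗
  OO → possible child types {B} ✗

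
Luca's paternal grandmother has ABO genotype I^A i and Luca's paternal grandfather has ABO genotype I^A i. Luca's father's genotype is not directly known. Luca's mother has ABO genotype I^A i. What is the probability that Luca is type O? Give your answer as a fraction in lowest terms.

Luca's father's ABO genotype from I^A i × I^A i: 1/4 I^A I^A, 1/2 I^A i, 1/4 i i.
Crossing each possibility with the mother I^A i and summing P(type O): 1/4·0 + 1/2·1/4 + 1/4·1/2 = 1/4.

1/4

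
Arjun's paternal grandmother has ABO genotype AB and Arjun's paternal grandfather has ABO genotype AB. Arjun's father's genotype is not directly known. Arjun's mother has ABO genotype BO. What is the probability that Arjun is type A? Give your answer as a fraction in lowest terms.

Arjun's father's ABO genotype from AB × AB: 1/4 AA, 1/2 AB, 1/4 BB.
Crossing each possibility with the mother BO and summing P(type A): 1/4·1/2 + 1/2·1/4 + 1/4·0 = 1/4.

1/4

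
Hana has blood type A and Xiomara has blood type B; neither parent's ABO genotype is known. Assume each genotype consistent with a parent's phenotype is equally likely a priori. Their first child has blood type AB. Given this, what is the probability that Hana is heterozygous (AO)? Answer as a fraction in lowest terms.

1/3

Possible genotypes: Hana ∈ {AA, AO}; Xiomara ∈ {BB, BO}.
Weight each parental genotype pair by prior × P(type-AB child):
  AA × BB: posterior weight 4/9.
  AA × BO: posterior weight 2/9.
  AO × BB: posterior weight 2/9.
  AO × BO: posterior weight 1/9.
Sum the posterior weight over pairs where Hana is AO: 1/3.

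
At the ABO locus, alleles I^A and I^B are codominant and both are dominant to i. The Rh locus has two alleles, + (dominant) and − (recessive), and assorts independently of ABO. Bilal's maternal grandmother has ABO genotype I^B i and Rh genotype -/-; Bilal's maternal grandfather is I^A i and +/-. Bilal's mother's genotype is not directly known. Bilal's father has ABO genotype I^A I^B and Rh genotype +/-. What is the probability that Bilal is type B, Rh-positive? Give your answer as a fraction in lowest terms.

Bilal's mother's ABO genotype from I^B i × I^A i: 1/4 I^A I^B, 1/4 I^A i, 1/4 I^B i, 1/4 i i.
Crossing each possibility with the father I^A I^B and summing P(type B): 1/4·1/4 + 1/4·1/4 + 1/4·1/2 + 1/4·1/2 = 3/8.
Similarly for Rh via the mother's Rh distribution: P(Rh+) = 5/8.
Independent loci: 3/8 × 5/8 = 15/64.

15/64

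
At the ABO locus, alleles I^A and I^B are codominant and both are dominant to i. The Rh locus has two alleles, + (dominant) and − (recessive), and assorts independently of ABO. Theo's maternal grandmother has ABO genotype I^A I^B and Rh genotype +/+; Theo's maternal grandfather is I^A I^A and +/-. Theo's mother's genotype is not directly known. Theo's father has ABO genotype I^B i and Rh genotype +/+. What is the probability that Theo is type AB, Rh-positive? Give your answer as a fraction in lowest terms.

Theo's mother's ABO genotype from I^A I^B × I^A I^A: 1/2 I^A I^A, 1/2 I^A I^B.
Crossing each possibility with the father I^B i and summing P(type AB): 1/2·1/2 + 1/2·1/4 = 3/8.
Similarly for Rh via the mother's Rh distribution: P(Rh+) = 1.
Independent loci: 3/8 × 1 = 3/8.

3/8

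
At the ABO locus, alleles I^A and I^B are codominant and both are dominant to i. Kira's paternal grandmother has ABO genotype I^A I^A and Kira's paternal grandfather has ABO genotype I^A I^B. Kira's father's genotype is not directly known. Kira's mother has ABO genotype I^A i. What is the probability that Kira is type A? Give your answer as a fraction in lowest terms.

3/4

Kira's father's ABO genotype from I^A I^A × I^A I^B: 1/2 I^A I^A, 1/2 I^A I^B.
Crossing each possibility with the mother I^A i and summing P(type A): 1/2·1 + 1/2·1/2 = 3/4.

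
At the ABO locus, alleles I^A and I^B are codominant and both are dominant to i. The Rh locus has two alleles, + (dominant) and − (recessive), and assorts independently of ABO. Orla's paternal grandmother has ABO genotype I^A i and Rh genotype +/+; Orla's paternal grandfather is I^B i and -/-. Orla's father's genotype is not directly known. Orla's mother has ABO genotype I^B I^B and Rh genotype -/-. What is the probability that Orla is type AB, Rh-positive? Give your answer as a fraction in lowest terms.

1/8

Orla's father's ABO genotype from I^A i × I^B i: 1/4 I^A I^B, 1/4 I^A i, 1/4 I^B i, 1/4 i i.
Crossing each possibility with the mother I^B I^B and summing P(type AB): 1/4·1/2 + 1/4·1/2 + 1/4·0 + 1/4·0 = 1/4.
Similarly for Rh via the father's Rh distribution: P(Rh+) = 1/2.
Independent loci: 1/4 × 1/2 = 1/8.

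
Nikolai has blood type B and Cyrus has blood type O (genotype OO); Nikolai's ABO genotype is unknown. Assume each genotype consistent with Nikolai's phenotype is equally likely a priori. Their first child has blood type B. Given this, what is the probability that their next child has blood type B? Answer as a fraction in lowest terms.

Possible genotypes: Nikolai ∈ {BB, BO}; Cyrus ∈ {OO}.
Weight each parental genotype pair by prior × P(type-B child):
  BB × OO: posterior weight 2/3; P(next child type B) = 1.
  BO × OO: posterior weight 1/3; P(next child type B) = 1/2.
Weighted sum = 5/6.

5/6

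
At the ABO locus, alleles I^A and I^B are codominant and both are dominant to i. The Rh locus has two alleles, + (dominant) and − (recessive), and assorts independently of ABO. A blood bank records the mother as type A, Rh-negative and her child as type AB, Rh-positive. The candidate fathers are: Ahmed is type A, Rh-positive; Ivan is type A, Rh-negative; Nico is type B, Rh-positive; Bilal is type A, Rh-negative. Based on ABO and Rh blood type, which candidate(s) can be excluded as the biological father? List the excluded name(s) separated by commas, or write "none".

Ahmed, Ivan, Bilal

A candidate is excluded only if no genotype consistent with his phenotype could produce a type AB, Rh-positive child with a type A, Rh-negative mother.
Ahmed (type A, Rh+): no genotype consistent with that phenotype can produce a type-AB Rh+ child with a type-A mother.
Ivan (type A, Rh-): no genotype consistent with that phenotype can produce a type-AB Rh+ child with a type-A mother.
Bilal (type A, Rh-): no genotype consistent with that phenotype can produce a type-AB Rh+ child with a type-A mother.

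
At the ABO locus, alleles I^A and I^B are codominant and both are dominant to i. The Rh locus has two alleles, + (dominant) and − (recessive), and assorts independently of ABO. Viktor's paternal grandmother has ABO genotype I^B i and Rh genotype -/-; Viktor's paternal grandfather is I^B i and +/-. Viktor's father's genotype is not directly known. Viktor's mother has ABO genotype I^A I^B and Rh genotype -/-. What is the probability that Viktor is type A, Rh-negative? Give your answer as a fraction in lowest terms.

3/16

Viktor's father's ABO genotype from I^B i × I^B i: 1/4 I^B I^B, 1/2 I^B i, 1/4 i i.
Crossing each possibility with the mother I^A I^B and summing P(type A): 1/4·0 + 1/2·1/4 + 1/4·1/2 = 1/4.
Similarly for Rh via the father's Rh distribution: P(Rh-) = 3/4.
Independent loci: 1/4 × 3/4 = 3/16.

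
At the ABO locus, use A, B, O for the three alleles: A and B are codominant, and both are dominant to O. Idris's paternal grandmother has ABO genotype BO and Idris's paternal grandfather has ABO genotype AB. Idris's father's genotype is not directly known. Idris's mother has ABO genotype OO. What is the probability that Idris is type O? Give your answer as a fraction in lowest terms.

1/4

Idris's father's ABO genotype from BO × AB: 1/4 AB, 1/4 AO, 1/4 BB, 1/4 BO.
Crossing each possibility with the mother OO and summing P(type O): 1/4·0 + 1/4·1/2 + 1/4·0 + 1/4·1/2 = 1/4.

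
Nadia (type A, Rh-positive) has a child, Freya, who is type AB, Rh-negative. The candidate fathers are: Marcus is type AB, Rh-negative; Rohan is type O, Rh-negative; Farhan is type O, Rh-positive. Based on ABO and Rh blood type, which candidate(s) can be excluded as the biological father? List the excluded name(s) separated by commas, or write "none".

Rohan, Farhan

A candidate is excluded only if no genotype consistent with his phenotype could produce a type AB, Rh-negative child with a type A, Rh-positive mother.
Rohan (type O, Rh-): no genotype consistent with that phenotype can produce a type-AB Rh- child with a type-A mother.
Farhan (type O, Rh+): no genotype consistent with that phenotype can produce a type-AB Rh- child with a type-A mother.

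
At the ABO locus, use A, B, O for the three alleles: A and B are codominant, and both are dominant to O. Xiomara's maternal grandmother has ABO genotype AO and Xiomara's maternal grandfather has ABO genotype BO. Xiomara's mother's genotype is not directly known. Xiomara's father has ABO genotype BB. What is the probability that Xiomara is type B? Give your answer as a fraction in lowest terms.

3/4

Xiomara's mother's ABO genotype from AO × BO: 1/4 AB, 1/4 AO, 1/4 BO, 1/4 OO.
Crossing each possibility with the father BB and summing P(type B): 1/4·1/2 + 1/4·1/2 + 1/4·1 + 1/4·1 = 3/4.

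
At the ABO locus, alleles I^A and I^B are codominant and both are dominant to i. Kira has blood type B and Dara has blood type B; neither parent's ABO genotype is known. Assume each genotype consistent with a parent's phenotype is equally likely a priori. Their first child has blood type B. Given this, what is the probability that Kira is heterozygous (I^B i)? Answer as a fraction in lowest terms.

7/15

Possible genotypes: Kira ∈ {I^B I^B, I^B i}; Dara ∈ {I^B I^B, I^B i}.
Weight each parental genotype pair by prior × P(type-B child):
  I^B I^B × I^B I^B: posterior weight 4/15.
  I^B I^B × I^B i: posterior weight 4/15.
  I^B i × I^B I^B: posterior weight 4/15.
  I^B i × I^B i: posterior weight 1/5.
Sum the posterior weight over pairs where Kira is I^B i: 7/15.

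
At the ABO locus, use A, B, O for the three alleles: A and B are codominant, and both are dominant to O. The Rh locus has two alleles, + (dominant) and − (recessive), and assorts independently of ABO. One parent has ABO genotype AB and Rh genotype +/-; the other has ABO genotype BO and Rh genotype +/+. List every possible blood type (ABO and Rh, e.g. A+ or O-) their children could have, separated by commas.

Gametes from AB × BO give offspring ABO genotypes AB, AO, BB, BO, i.e. phenotypes A, B, AB.
Rh cross +/- × +/+ → phenotypes Rh+.
Combining independently: A+, B+, AB+.

A+, B+, AB+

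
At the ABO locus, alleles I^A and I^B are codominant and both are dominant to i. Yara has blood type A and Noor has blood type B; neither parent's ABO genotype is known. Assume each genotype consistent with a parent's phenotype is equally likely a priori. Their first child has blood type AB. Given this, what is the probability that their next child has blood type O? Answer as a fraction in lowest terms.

1/36

Possible genotypes: Yara ∈ {I^A I^A, I^A i}; Noor ∈ {I^B I^B, I^B i}.
Weight each parental genotype pair by prior × P(type-AB child):
  I^A I^A × I^B I^B: posterior weight 4/9; P(next child type O) = 0.
  I^A I^A × I^B i: posterior weight 2/9; P(next child type O) = 0.
  I^A i × I^B I^B: posterior weight 2/9; P(next child type O) = 0.
  I^A i × I^B i: posterior weight 1/9; P(next child type O) = 1/4.
Weighted sum = 1/36.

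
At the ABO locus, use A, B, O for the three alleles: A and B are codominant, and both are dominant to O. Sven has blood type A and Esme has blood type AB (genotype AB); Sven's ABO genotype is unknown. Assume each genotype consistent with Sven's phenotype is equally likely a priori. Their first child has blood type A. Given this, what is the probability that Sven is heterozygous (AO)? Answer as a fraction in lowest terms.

1/2

Possible genotypes: Sven ∈ {AA, AO}; Esme ∈ {AB}.
Weight each parental genotype pair by prior × P(type-A child):
  AA × AB: posterior weight 1/2.
  AO × AB: posterior weight 1/2.
Sum the posterior weight over pairs where Sven is AO: 1/2.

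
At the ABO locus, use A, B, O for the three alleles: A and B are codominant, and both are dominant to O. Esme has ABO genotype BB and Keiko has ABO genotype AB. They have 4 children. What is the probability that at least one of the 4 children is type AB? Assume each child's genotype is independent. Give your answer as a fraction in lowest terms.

15/16

ABO cross BB × AB → 1/2 B, 1/2 AB.
So P(type AB) = 1/2 per child.
P(none) = (1/2)^4 = 1/16; P(at least one) = 1 − 1/16 = 15/16.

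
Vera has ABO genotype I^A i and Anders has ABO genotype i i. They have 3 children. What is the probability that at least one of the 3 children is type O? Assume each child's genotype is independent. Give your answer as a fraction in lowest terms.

ABO cross I^A i × i i → 1/2 O, 1/2 A.
So P(type O) = 1/2 per child.
P(none) = (1/2)^3 = 1/8; P(at least one) = 1 − 1/8 = 7/8.

7/8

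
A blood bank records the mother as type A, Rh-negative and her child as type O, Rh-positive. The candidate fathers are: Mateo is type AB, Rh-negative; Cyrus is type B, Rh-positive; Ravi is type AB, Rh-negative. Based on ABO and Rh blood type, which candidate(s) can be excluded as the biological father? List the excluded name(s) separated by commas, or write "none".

Mateo, Ravi

A candidate is excluded only if no genotype consistent with his phenotype could produce a type O, Rh-positive child with a type A, Rh-negative mother.
Mateo (type AB, Rh-): no genotype consistent with that phenotype can produce a type-O Rh+ child with a type-A mother.
Ravi (type AB, Rh-): no genotype consistent with that phenotype can produce a type-O Rh+ child with a type-A mother.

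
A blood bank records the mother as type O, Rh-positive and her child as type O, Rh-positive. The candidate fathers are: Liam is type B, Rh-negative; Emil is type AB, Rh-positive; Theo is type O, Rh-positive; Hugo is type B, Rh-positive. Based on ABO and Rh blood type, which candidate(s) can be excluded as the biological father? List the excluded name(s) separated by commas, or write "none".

Emil

A candidate is excluded only if no genotype consistent with his phenotype could produce a type O, Rh-positive child with a type O, Rh-positive mother.
Emil (type AB, Rh+): no genotype consistent with that phenotype can produce a type-O Rh+ child with a type-O mother.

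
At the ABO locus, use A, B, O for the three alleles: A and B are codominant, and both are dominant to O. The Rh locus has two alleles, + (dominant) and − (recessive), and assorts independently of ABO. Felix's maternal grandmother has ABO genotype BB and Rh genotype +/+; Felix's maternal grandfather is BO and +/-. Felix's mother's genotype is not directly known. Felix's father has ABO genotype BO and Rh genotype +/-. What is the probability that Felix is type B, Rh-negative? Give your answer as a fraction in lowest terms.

Felix's mother's ABO genotype from BB × BO: 1/2 BB, 1/2 BO.
Crossing each possibility with the father BO and summing P(type B): 1/2·1 + 1/2·3/4 = 7/8.
Similarly for Rh via the mother's Rh distribution: P(Rh-) = 1/8.
Independent loci: 7/8 × 1/8 = 7/64.

7/64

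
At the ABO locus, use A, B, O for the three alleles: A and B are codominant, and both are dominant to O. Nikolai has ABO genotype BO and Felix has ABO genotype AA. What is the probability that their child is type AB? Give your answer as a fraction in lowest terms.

ABO cross BO × AA → offspring phenotypes: 1/2 A, 1/2 AB.
So P(type AB) = 1/2.

1/2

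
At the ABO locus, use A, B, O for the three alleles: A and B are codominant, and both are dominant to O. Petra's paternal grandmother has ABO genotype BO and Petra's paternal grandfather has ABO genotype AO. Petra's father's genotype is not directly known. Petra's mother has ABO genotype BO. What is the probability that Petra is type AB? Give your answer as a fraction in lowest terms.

Petra's father's ABO genotype from BO × AO: 1/4 AB, 1/4 AO, 1/4 BO, 1/4 OO.
Crossing each possibility with the mother BO and summing P(type AB): 1/4·1/4 + 1/4·1/4 + 1/4·0 + 1/4·0 = 1/8.

1/8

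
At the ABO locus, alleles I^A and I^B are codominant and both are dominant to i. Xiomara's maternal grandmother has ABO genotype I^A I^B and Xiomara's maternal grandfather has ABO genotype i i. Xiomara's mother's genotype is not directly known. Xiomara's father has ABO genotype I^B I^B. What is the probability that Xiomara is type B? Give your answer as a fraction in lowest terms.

3/4

Xiomara's mother's ABO genotype from I^A I^B × i i: 1/2 I^A i, 1/2 I^B i.
Crossing each possibility with the father I^B I^B and summing P(type B): 1/2·1/2 + 1/2·1 = 3/4.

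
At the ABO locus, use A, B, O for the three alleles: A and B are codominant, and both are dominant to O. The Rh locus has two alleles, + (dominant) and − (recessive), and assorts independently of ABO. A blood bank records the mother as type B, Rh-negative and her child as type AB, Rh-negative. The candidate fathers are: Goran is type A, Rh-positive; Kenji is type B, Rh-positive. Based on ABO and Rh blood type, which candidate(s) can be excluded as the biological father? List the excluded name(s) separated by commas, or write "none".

Kenji

A candidate is excluded only if no genotype consistent with his phenotype could produce a type AB, Rh-negative child with a type B, Rh-negative mother.
Kenji (type B, Rh+): no genotype consistent with that phenotype can produce a type-AB Rh- child with a type-B mother.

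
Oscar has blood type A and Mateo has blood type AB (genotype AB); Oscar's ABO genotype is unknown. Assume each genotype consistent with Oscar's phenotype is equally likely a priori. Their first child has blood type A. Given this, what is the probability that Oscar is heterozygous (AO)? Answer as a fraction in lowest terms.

Possible genotypes: Oscar ∈ {AA, AO}; Mateo ∈ {AB}.
Weight each parental genotype pair by prior × P(type-A child):
  AA × AB: posterior weight 1/2.
  AO × AB: posterior weight 1/2.
Sum the posterior weight over pairs where Oscar is AO: 1/2.

1/2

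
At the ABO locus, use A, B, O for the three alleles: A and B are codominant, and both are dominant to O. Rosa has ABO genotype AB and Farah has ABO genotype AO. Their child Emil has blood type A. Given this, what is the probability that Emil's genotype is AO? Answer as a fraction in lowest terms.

Cross AB × AO → 1/4 AA, 1/4 AB, 1/4 AO, 1/4 BO.
Type-A genotypes among offspring: AA (1/4), AO (1/4); total 1/2.
P(AO | type A) = (1/4) / (1/2) = 1/2.

1/2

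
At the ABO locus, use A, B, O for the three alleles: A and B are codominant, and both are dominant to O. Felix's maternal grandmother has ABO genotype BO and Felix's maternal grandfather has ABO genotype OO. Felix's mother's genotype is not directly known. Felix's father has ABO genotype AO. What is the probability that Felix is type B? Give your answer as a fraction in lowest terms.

Felix's mother's ABO genotype from BO × OO: 1/2 BO, 1/2 OO.
Crossing each possibility with the father AO and summing P(type B): 1/2·1/4 + 1/2·0 = 1/8.

1/8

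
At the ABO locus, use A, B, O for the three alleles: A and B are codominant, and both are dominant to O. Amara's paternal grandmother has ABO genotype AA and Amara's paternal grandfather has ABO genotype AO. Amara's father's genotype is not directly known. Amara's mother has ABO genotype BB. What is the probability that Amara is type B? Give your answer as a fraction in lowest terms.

Amara's father's ABO genotype from AA × AO: 1/2 AA, 1/2 AO.
Crossing each possibility with the mother BB and summing P(type B): 1/2·0 + 1/2·1/2 = 1/4.

1/4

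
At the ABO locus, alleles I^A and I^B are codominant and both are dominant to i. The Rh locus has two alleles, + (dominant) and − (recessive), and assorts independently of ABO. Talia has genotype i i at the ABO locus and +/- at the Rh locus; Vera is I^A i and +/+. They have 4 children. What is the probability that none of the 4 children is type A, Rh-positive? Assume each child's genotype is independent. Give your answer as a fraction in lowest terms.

ABO cross i i × I^A i → 1/2 O, 1/2 A.
Rh cross +/- × +/+ → 1 Rh+; so P(type A, Rh-positive) = 1/2 × 1 = 1/2 per child.
P(not type A, Rh-positive) = 1/2 for one child; (1/2)^4 = 1/16.

1/16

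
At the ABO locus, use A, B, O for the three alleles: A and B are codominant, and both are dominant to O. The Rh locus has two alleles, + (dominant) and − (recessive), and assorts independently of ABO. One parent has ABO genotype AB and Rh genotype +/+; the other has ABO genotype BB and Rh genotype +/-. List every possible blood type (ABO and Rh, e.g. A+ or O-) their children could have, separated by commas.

Gametes from AB × BB give offspring ABO genotypes AB, BB, i.e. phenotypes B, AB.
Rh cross +/+ × +/- → phenotypes Rh+.
Combining independently: B+, AB+.

B+, AB+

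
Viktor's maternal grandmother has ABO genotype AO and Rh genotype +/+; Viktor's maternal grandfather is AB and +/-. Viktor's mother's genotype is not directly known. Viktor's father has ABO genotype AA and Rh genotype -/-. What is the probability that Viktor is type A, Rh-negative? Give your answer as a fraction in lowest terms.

Viktor's mother's ABO genotype from AO × AB: 1/4 AA, 1/4 AB, 1/4 AO, 1/4 BO.
Crossing each possibility with the father AA and summing P(type A): 1/4·1 + 1/4·1/2 + 1/4·1 + 1/4·1/2 = 3/4.
Similarly for Rh via the mother's Rh distribution: P(Rh-) = 1/4.
Independent loci: 3/4 × 1/4 = 3/16.

3/16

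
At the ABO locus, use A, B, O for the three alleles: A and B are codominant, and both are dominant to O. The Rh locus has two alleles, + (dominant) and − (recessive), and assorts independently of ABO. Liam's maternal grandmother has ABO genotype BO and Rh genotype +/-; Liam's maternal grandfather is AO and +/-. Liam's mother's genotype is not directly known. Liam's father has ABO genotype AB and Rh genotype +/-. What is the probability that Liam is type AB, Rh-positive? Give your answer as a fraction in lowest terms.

3/16

Liam's mother's ABO genotype from BO × AO: 1/4 AB, 1/4 AO, 1/4 BO, 1/4 OO.
Crossing each possibility with the father AB and summing P(type AB): 1/4·1/2 + 1/4·1/4 + 1/4·1/4 + 1/4·0 = 1/4.
Similarly for Rh via the mother's Rh distribution: P(Rh+) = 3/4.
Independent loci: 1/4 × 3/4 = 3/16.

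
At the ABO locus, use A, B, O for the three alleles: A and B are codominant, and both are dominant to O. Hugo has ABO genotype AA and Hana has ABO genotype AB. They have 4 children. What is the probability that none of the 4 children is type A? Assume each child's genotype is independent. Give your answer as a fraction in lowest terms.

1/16

ABO cross AA × AB → 1/2 A, 1/2 AB.
So P(type A) = 1/2 per child.
P(not type A) = 1/2 for one child; (1/2)^4 = 1/16.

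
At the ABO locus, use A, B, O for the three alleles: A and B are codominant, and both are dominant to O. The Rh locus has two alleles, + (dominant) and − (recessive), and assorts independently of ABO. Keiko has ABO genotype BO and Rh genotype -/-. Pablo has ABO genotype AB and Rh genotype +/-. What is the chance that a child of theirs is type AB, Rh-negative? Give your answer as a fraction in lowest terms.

ABO cross BO × AB → offspring phenotypes: 1/4 A, 1/2 B, 1/4 AB.
Rh cross -/- × +/- → 1/2 Rh+, 1/2 Rh-.
Independent loci: P(type AB, Rh-negative) = 1/4 × 1/2 = 1/8.

1/8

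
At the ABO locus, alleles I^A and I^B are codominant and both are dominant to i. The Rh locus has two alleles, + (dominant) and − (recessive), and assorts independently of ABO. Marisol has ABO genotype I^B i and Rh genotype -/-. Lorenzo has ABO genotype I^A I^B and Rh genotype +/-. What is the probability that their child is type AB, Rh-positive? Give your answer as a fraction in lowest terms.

ABO cross I^B i × I^A I^B → offspring phenotypes: 1/4 A, 1/2 B, 1/4 AB.
Rh cross -/- × +/- → 1/2 Rh+, 1/2 Rh-.
Independent loci: P(type AB, Rh-positive) = 1/4 × 1/2 = 1/8.

1/8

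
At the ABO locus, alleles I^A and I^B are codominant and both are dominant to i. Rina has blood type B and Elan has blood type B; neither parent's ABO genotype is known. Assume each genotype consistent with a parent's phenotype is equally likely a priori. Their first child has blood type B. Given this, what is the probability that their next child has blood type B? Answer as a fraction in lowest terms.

19/20

Possible genotypes: Rina ∈ {I^B I^B, I^B i}; Elan ∈ {I^B I^B, I^B i}.
Weight each parental genotype pair by prior × P(type-B child):
  I^B I^B × I^B I^B: posterior weight 4/15; P(next child type B) = 1.
  I^B I^B × I^B i: posterior weight 4/15; P(next child type B) = 1.
  I^B i × I^B I^B: posterior weight 4/15; P(next child type B) = 1.
  I^B i × I^B i: posterior weight 1/5; P(next child type B) = 3/4.
Weighted sum = 19/20.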